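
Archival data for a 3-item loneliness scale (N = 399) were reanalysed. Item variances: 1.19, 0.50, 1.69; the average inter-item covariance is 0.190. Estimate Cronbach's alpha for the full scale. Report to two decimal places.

α = 0.38

Σσ²ᵢ = 1.19 + 0.50 + 1.69 = 3.38
Sum of the 3 distinct covariances = 3 × 0.190 = 0.570
σ²_total = Σσ²ᵢ + 2·Σcov = 3.38 + 2 × 0.570 = 4.520
α = (3/2)·(1 − 3.38/4.520) = 0.38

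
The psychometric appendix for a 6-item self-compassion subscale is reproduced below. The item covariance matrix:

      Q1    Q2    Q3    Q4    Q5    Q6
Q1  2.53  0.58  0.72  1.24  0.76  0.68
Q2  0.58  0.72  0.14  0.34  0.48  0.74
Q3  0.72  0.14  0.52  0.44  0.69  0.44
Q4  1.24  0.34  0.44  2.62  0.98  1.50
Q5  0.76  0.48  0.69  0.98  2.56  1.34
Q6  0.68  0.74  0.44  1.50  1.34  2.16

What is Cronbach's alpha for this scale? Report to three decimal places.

sum of item variances = 2.53 + 0.72 + 0.52 + 2.62 + 2.56 + 2.16 = 11.11
Sum of off-diagonal covariances = 11.07
σ²_total = 11.11 + 2 × 11.07 = 33.25
α = (k/(k−1))·(1 − sum of item variances/σ²_total) = (6/5)·(1 − 11.11/33.25) = 0.799

Cronbach's alpha = 0.799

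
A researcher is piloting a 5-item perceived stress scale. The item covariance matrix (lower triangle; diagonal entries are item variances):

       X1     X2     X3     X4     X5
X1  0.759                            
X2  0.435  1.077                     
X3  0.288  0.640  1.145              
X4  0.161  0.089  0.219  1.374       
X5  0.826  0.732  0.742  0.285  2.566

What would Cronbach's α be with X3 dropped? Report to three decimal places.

Remaining items: X1, X2, X4, X5 (k = 4).
Σσᵢ² = 0.759 + 1.077 + 1.374 + 2.566 = 5.776
total variance = 5.776 + 2 × 2.528 = 10.832
α (item deleted) = (4/3)·(1 − 5.776/10.832) = 0.622

Cronbach's α = 0.622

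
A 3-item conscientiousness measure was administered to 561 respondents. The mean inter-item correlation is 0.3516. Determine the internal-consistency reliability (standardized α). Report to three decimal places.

α = 0.619

Standardized α = k·r̄ / (1 + (k−1)·r̄) = 3 × 0.3516 / (1 + 2 × 0.3516)
  = 1.0548 / 1.7032 = 0.619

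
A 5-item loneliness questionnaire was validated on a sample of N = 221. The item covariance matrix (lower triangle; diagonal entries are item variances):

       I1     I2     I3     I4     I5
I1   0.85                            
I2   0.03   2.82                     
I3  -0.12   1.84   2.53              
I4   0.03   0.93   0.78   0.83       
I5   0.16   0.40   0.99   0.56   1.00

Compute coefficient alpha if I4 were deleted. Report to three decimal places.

α = 0.638

Remaining items: I1, I2, I3, I5 (k = 4).
Σσᵢ² = 0.85 + 2.82 + 2.53 + 1.00 = 7.20
total variance = 7.20 + 2 × 3.30 = 13.80
α (item deleted) = (4/3)·(1 − 7.20/13.80) = 0.638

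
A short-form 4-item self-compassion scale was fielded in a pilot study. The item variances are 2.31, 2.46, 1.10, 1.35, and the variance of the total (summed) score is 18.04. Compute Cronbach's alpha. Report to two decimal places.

Σσ²ᵢ = 2.31 + 2.46 + 1.10 + 1.35 = 7.22
α = (k/(k−1))·(1 − Σσ²ᵢ/Var(T)) = (4/3)·(1 − 7.22/18.04) = 0.80

α = 0.80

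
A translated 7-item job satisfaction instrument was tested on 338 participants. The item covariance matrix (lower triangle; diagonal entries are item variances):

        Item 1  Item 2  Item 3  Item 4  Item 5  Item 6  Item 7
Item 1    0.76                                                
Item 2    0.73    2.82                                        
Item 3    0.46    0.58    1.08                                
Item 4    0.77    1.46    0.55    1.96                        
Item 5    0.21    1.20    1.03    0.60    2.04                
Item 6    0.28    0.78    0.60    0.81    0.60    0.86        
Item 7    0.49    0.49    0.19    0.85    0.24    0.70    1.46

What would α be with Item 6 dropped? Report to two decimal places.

α = 0.79

Remaining items: Item 1, Item 2, Item 3, Item 4, Item 5, Item 7 (k = 6).
ΣVar(i) = 0.76 + 2.82 + 1.08 + 1.96 + 2.04 + 1.46 = 10.12
Var(T) = 10.12 + 2 × 9.85 = 29.82
α (item deleted) = (6/5)·(1 − 10.12/29.82) = 0.79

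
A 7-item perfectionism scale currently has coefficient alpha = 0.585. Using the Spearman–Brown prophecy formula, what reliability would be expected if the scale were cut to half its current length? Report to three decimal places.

predicted reliability = 0.413

Length factor m = 1/2
α' = m·α / (1 − (1−m)·α)
   = 1/2 × 0.585 / (1 − (1 − 1/2) × 0.585)
   = 0.2925 / 0.7075 = 0.413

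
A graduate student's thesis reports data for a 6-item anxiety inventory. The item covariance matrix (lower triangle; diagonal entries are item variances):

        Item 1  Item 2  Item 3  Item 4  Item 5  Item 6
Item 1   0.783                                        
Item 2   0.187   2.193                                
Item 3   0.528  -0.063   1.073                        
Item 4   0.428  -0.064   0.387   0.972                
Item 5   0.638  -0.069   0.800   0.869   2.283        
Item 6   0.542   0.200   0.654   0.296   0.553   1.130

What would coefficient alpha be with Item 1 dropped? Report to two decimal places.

α = 0.60

Remaining items: Item 2, Item 3, Item 4, Item 5, Item 6 (k = 5).
ΣVar(i) = 2.193 + 1.073 + 0.972 + 2.283 + 1.130 = 7.651
σ²_total = 7.651 + 2 × 3.563 = 14.777
α (item deleted) = (5/4)·(1 − 7.651/14.777) = 0.60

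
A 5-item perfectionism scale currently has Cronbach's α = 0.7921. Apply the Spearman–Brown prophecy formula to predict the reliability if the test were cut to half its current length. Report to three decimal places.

predicted reliability = 0.656

Length factor m = 1/2
α' = m·α / (1 − (1−m)·α)
   = 1/2 × 0.7921 / (1 − (1 − 1/2) × 0.7921)
   = 0.3961 / 0.6039 = 0.656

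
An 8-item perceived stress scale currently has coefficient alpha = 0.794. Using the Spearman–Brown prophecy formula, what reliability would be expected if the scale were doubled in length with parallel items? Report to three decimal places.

predicted reliability = 0.885

Length factor m = 2
α' = m·α / (1 + (m−1)·α)
   = 2 × 0.794 / (1 + (2 − 1) × 0.794)
   = 1.5880 / 1.7940 = 0.885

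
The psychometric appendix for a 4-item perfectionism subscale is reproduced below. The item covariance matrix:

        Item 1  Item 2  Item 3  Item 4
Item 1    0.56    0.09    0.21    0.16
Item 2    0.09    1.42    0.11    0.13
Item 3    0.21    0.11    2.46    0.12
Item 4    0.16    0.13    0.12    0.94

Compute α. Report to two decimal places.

α = 0.31

Σσ²ᵢ = 0.56 + 1.42 + 2.46 + 0.94 = 5.38
Σ_{i<j} σ_ij = 0.82
σ²_total = 5.38 + 2 × 0.82 = 7.02
α = (k/(k−1))·(1 − Σσ²ᵢ/σ²_total) = (4/3)·(1 − 5.38/7.02) = 0.31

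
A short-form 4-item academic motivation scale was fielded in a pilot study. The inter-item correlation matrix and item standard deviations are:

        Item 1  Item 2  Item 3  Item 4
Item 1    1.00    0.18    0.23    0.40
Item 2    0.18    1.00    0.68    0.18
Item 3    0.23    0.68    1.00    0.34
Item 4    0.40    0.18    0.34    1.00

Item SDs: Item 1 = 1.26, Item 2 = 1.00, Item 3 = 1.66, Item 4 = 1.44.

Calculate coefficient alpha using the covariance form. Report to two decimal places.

Σσ²ᵢ = 1.26² + 1.00² + 1.66² + 1.44² = 7.4168
Covariances σ_ij = r_ij · s_i · s_j:
  σ(Item 1,Item 2) = 0.18 × 1.26 × 1.00 = 0.2268
  σ(Item 1,Item 3) = 0.23 × 1.26 × 1.66 = 0.4811
  σ(Item 1,Item 4) = 0.40 × 1.26 × 1.44 = 0.7258
  σ(Item 2,Item 3) = 0.68 × 1.00 × 1.66 = 1.1288
  σ(Item 2,Item 4) = 0.18 × 1.00 × 1.44 = 0.2592
  σ(Item 3,Item 4) = 0.34 × 1.66 × 1.44 = 0.8127
σ²_T = Σσ²ᵢ + 2·Σσ_ij = 7.4168 + 2 × 3.6344 = 14.6856
α = (4/3)·(1 − 7.4168/14.6856) = 0.66

coefficient alpha = 0.66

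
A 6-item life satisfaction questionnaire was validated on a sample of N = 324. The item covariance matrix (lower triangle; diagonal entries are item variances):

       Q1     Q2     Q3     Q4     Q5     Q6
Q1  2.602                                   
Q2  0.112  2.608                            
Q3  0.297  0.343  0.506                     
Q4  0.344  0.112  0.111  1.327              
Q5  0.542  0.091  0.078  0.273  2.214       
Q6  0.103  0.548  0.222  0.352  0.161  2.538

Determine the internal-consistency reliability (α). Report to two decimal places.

α = 0.46

ΣVar(i) = 2.602 + 2.608 + 0.506 + 1.327 + 2.214 + 2.538 = 11.795
Sum of off-diagonal covariances = 3.689
total variance = 11.795 + 2 × 3.689 = 19.173
α = (k/(k−1))·(1 − ΣVar(i)/total variance) = (6/5)·(1 − 11.795/19.173) = 0.46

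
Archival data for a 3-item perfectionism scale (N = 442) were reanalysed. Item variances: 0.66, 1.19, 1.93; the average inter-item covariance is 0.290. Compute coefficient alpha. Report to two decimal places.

α = 0.47

Σσᵢ² = 0.66 + 1.19 + 1.93 = 3.78
Sum of the 3 distinct covariances = 3 × 0.290 = 0.870
σ²_total = Σσᵢ² + 2·Σcov = 3.78 + 2 × 0.870 = 5.520
α = (3/2)·(1 − 3.78/5.520) = 0.47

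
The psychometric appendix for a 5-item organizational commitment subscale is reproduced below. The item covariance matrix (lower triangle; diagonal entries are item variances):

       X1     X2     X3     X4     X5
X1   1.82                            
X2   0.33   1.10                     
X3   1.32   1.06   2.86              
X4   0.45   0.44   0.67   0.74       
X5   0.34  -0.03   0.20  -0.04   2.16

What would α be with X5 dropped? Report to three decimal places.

α = 0.756

Remaining items: X1, X2, X3, X4 (k = 4).
ΣVar(i) = 1.82 + 1.10 + 2.86 + 0.74 = 6.52
Var(T) = 6.52 + 2 × 4.27 = 15.06
α (item deleted) = (4/3)·(1 − 6.52/15.06) = 0.756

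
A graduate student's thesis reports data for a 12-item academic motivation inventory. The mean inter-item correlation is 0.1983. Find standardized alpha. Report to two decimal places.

Standardized α = k·r̄ / (1 + (k−1)·r̄) = 12 × 0.1983 / (1 + 11 × 0.1983)
  = 2.3796 / 3.1813 = 0.75

α = 0.75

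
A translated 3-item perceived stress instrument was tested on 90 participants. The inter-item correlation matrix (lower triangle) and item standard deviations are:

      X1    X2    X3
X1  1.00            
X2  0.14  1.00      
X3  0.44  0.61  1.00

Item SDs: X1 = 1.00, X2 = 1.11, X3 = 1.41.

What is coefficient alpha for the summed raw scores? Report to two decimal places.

α = 0.68

Σσ²ᵢ = 1.00² + 1.11² + 1.41² = 4.2202
Covariances σ_ij = r_ij · s_i · s_j:
  σ(X1,X2) = 0.14 × 1.00 × 1.11 = 0.1554
  σ(X1,X3) = 0.44 × 1.00 × 1.41 = 0.6204
  σ(X2,X3) = 0.61 × 1.11 × 1.41 = 0.9547
σ²_T = Σσ²ᵢ + 2·Σσ_ij = 4.2202 + 2 × 1.7305 = 7.6812
α = (3/2)·(1 − 4.2202/7.6812) = 0.68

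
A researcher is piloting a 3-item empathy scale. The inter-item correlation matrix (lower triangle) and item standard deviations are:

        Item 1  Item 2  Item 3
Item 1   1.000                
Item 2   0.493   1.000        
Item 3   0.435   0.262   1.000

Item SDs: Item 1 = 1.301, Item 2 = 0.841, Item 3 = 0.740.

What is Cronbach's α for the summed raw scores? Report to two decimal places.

Σσ²ᵢ = 1.301² + 0.841² + 0.740² = 2.9475
Covariances σ_ij = r_ij · s_i · s_j:
  σ(Item 1,Item 2) = 0.493 × 1.301 × 0.841 = 0.5394
  σ(Item 1,Item 3) = 0.435 × 1.301 × 0.740 = 0.4188
  σ(Item 2,Item 3) = 0.262 × 0.841 × 0.740 = 0.1631
σ²_T = Σσ²ᵢ + 2·Σσ_ij = 2.9475 + 2 × 1.1213 = 5.1901
α = (3/2)·(1 − 2.9475/5.1901) = 0.65

α = 0.65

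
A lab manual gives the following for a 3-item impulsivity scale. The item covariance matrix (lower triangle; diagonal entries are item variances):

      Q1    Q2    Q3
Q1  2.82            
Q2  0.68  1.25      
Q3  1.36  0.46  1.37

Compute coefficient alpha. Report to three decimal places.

α = 0.718

Σσ²ᵢ = 2.82 + 1.25 + 1.37 = 5.44
Σ_{i<j} σ_ij = 2.50
total variance = 5.44 + 2 × 2.50 = 10.44
α = (k/(k−1))·(1 − Σσ²ᵢ/total variance) = (3/2)·(1 − 5.44/10.44) = 0.718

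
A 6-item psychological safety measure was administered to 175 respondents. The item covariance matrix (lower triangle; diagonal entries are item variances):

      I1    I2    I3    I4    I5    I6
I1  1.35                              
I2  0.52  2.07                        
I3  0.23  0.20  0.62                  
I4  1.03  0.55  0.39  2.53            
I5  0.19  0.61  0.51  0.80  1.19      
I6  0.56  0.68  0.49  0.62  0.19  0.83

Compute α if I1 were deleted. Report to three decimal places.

α = 0.727

Remaining items: I2, I3, I4, I5, I6 (k = 5).
Σσ²ᵢ = 2.07 + 0.62 + 2.53 + 1.19 + 0.83 = 7.24
Var(T) = 7.24 + 2 × 5.04 = 17.32
α (item deleted) = (5/4)·(1 − 7.24/17.32) = 0.727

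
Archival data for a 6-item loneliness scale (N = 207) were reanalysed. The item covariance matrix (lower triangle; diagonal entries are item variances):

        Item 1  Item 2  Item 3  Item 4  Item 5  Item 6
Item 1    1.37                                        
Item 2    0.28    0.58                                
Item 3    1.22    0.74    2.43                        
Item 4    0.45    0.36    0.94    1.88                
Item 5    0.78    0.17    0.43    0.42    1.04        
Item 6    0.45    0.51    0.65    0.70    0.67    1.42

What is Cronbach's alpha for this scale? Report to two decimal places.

α = 0.80

sum of item variances = 1.37 + 0.58 + 2.43 + 1.88 + 1.04 + 1.42 = 8.72
Sum of off-diagonal covariances = 8.77
total variance = 8.72 + 2 × 8.77 = 26.26
α = (k/(k−1))·(1 − sum of item variances/total variance) = (6/5)·(1 − 8.72/26.26) = 0.80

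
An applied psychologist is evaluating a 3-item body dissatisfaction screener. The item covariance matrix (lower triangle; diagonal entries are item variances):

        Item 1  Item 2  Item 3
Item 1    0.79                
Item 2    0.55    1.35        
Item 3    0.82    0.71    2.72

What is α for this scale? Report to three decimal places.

α = 0.692

ΣVar(i) = 0.79 + 1.35 + 2.72 = 4.86
Sum of off-diagonal covariances = 2.08
total variance = 4.86 + 2 × 2.08 = 9.02
α = (k/(k−1))·(1 − ΣVar(i)/total variance) = (3/2)·(1 − 4.86/9.02) = 0.692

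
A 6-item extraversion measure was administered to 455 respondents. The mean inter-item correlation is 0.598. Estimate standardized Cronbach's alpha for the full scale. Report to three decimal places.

standardized Cronbach's alpha = 0.899

Standardized α = k·r̄ / (1 + (k−1)·r̄) = 6 × 0.598 / (1 + 5 × 0.598)
  = 3.5880 / 3.9900 = 0.899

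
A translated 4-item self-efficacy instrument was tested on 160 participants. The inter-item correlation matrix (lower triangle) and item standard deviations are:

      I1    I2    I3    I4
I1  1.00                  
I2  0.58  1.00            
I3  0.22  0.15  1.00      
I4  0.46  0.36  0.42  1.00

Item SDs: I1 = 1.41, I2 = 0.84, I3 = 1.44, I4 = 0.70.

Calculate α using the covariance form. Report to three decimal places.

Σσ²ᵢ = 1.41² + 0.84² + 1.44² + 0.70² = 5.2573
Covariances σ_ij = r_ij · s_i · s_j:
  σ(I1,I2) = 0.58 × 1.41 × 0.84 = 0.6870
  σ(I1,I3) = 0.22 × 1.41 × 1.44 = 0.4467
  σ(I1,I4) = 0.46 × 1.41 × 0.70 = 0.4540
  σ(I2,I3) = 0.15 × 0.84 × 1.44 = 0.1814
  σ(I2,I4) = 0.36 × 0.84 × 0.70 = 0.2117
  σ(I3,I4) = 0.42 × 1.44 × 0.70 = 0.4234
σ²_T = Σσ²ᵢ + 2·Σσ_ij = 5.2573 + 2 × 2.4042 = 10.0657
α = (4/3)·(1 − 5.2573/10.0657) = 0.637

α = 0.637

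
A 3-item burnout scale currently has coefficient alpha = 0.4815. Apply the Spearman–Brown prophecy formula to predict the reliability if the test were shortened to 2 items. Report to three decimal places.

predicted reliability = 0.382

Length factor m = 2/3 = 0.6667
α' = m·α / (1 − (1−m)·α)
   = 2/3 × 0.4815 / (1 − (1 − 2/3) × 0.4815)
   = 0.3210 / 0.8395 = 0.382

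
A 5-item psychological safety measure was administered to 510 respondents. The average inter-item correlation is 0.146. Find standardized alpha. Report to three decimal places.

Standardized α = k·r̄ / (1 + (k−1)·r̄) = 5 × 0.146 / (1 + 4 × 0.146)
  = 0.7300 / 1.5840 = 0.461

α = 0.461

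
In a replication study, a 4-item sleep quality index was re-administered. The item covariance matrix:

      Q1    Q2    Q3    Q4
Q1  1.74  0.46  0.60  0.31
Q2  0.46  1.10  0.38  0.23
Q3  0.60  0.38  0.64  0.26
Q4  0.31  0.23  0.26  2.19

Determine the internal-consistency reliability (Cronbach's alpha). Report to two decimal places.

α = 0.59

sum of item variances = 1.74 + 1.10 + 0.64 + 2.19 = 5.67
Sum of the distinct covariances = 2.24
Var(T) = 5.67 + 2 × 2.24 = 10.15
α = (k/(k−1))·(1 − sum of item variances/Var(T)) = (4/3)·(1 − 5.67/10.15) = 0.59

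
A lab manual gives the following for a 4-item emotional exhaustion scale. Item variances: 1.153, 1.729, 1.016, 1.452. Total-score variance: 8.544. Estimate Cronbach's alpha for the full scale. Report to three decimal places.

Cronbach's alpha = 0.498

Σσᵢ² = 1.153 + 1.729 + 1.016 + 1.452 = 5.350
α = (k/(k−1))·(1 − Σσᵢ²/σ²_T) = (4/3)·(1 − 5.350/8.544) = 0.498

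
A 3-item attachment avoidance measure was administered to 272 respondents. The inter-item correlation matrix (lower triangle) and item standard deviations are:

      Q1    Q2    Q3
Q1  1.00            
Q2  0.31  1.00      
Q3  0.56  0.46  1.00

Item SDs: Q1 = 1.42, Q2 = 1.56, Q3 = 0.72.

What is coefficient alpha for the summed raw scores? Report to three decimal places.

Σσ²ᵢ = 1.42² + 1.56² + 0.72² = 4.9684
Covariances σ_ij = r_ij · s_i · s_j:
  σ(Q1,Q2) = 0.31 × 1.42 × 1.56 = 0.6867
  σ(Q1,Q3) = 0.56 × 1.42 × 0.72 = 0.5725
  σ(Q2,Q3) = 0.46 × 1.56 × 0.72 = 0.5167
σ²_T = Σσ²ᵢ + 2·Σσ_ij = 4.9684 + 2 × 1.7759 = 8.5202
α = (3/2)·(1 − 4.9684/8.5202) = 0.625

coefficient alpha = 0.625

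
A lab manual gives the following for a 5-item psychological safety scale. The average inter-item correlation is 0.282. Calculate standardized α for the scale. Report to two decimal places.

α = 0.66

Standardized α = k·r̄ / (1 + (k−1)·r̄) = 5 × 0.282 / (1 + 4 × 0.282)
  = 1.4100 / 2.1280 = 0.66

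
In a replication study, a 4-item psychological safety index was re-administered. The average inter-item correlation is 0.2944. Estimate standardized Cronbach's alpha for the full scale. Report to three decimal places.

standardized Cronbach's alpha = 0.625

Standardized α = k·r̄ / (1 + (k−1)·r̄) = 4 × 0.2944 / (1 + 3 × 0.2944)
  = 1.1776 / 1.8832 = 0.625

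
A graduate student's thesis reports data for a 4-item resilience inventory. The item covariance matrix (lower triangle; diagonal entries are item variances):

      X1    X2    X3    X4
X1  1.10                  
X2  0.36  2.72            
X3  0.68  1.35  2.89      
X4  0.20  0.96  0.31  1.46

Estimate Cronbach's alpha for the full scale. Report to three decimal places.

ΣVar(i) = 1.10 + 2.72 + 2.89 + 1.46 = 8.17
Σ_{i<j} σ_ij = 3.86
Var(T) = 8.17 + 2 × 3.86 = 15.89
α = (k/(k−1))·(1 − ΣVar(i)/Var(T)) = (4/3)·(1 − 8.17/15.89) = 0.648

α = 0.648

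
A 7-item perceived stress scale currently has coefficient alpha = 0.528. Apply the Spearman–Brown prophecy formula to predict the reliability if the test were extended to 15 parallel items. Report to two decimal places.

predicted reliability = 0.71

Length factor m = 15/7 = 2.1429
α' = m·α / (1 + (m−1)·α)
   = 15/7 × 0.528 / (1 + (15/7 − 1) × 0.528)
   = 1.1314 / 1.6034 = 0.71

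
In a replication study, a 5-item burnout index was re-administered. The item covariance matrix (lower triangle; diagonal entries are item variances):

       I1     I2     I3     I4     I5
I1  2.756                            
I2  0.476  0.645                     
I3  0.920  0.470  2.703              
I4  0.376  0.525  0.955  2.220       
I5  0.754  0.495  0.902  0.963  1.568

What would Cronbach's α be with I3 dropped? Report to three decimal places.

Remaining items: I1, I2, I4, I5 (k = 4).
sum of item variances = 2.756 + 0.645 + 2.220 + 1.568 = 7.189
Var(T) = 7.189 + 2 × 3.589 = 14.367
α (item deleted) = (4/3)·(1 − 7.189/14.367) = 0.666

α = 0.666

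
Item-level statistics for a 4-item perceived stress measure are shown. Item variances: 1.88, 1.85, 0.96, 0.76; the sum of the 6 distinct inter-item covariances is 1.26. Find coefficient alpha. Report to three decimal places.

Σσᵢ² = 1.88 + 1.85 + 0.96 + 0.76 = 5.45
Sum of distinct covariances = 1.26
Var(T) = Σσᵢ² + 2·Σcov = 5.45 + 2 × 1.26 = 7.97
α = (4/3)·(1 − 5.45/7.97) = 0.422

α = 0.422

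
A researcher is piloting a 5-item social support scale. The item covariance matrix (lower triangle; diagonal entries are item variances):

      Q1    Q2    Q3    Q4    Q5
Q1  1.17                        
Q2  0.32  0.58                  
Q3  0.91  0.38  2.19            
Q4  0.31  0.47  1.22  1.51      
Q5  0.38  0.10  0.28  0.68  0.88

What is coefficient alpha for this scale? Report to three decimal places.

α = 0.768

Σσ²ᵢ = 1.17 + 0.58 + 2.19 + 1.51 + 0.88 = 6.33
Σ_{i<j} σ_ij = 5.05
σ²_T = 6.33 + 2 × 5.05 = 16.43
α = (k/(k−1))·(1 − Σσ²ᵢ/σ²_T) = (5/4)·(1 − 6.33/16.43) = 0.768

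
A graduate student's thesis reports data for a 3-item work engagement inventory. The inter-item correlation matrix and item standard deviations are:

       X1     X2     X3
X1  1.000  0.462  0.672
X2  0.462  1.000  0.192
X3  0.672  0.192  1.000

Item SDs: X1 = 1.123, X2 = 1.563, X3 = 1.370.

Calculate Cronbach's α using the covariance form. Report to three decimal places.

Σσ²ᵢ = 1.123² + 1.563² + 1.370² = 5.5810
Covariances σ_ij = r_ij · s_i · s_j:
  σ(X1,X2) = 0.462 × 1.123 × 1.563 = 0.8109
  σ(X1,X3) = 0.672 × 1.123 × 1.370 = 1.0339
  σ(X2,X3) = 0.192 × 1.563 × 1.370 = 0.4111
σ²_T = Σσ²ᵢ + 2·Σσ_ij = 5.5810 + 2 × 2.2559 = 10.0928
α = (3/2)·(1 − 5.5810/10.0928) = 0.671

Cronbach's α = 0.671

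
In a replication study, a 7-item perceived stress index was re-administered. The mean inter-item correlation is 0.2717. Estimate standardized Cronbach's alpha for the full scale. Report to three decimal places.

Standardized α = k·r̄ / (1 + (k−1)·r̄) = 7 × 0.2717 / (1 + 6 × 0.2717)
  = 1.9019 / 2.6302 = 0.723

α = 0.723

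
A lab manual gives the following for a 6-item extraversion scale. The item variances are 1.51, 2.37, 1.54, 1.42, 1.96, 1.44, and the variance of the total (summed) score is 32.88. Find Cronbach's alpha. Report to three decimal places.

α = 0.826

ΣVar(i) = 1.51 + 2.37 + 1.54 + 1.42 + 1.96 + 1.44 = 10.24
α = (k/(k−1))·(1 − ΣVar(i)/σ²_T) = (6/5)·(1 − 10.24/32.88) = 0.826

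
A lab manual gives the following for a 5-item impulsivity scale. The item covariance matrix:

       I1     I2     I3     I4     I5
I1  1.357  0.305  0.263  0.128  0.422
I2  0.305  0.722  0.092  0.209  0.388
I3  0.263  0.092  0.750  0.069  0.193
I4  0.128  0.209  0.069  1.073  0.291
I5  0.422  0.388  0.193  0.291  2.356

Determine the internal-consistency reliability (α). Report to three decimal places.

Σσᵢ² = 1.357 + 0.722 + 0.750 + 1.073 + 2.356 = 6.258
Σ_{i<j} σ_ij = 2.360
σ²_T = 6.258 + 2 × 2.360 = 10.978
α = (k/(k−1))·(1 − Σσᵢ²/σ²_T) = (5/4)·(1 − 6.258/10.978) = 0.537

α = 0.537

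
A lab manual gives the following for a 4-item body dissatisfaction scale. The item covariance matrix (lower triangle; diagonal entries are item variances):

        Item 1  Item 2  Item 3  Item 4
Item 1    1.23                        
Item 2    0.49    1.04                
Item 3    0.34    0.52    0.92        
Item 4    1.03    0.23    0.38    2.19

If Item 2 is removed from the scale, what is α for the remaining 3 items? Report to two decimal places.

Remaining items: Item 1, Item 3, Item 4 (k = 3).
Σσ²ᵢ = 1.23 + 0.92 + 2.19 = 4.34
Var(T) = 4.34 + 2 × 1.75 = 7.84
α (item deleted) = (3/2)·(1 − 4.34/7.84) = 0.67

α = 0.67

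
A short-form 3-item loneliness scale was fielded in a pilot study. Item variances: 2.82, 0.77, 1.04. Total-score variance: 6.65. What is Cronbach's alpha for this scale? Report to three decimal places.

Σσ²ᵢ = 2.82 + 0.77 + 1.04 = 4.63
α = (k/(k−1))·(1 − Σσ²ᵢ/total variance) = (3/2)·(1 − 4.63/6.65) = 0.456

α = 0.456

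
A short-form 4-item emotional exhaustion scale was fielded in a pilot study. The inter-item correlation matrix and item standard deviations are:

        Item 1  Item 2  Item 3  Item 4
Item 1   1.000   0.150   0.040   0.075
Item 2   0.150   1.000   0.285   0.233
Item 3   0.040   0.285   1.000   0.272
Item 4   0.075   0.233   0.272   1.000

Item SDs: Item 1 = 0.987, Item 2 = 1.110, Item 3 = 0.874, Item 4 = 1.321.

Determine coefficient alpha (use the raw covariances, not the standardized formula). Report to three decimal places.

coefficient alpha = 0.457

Σσ²ᵢ = 0.987² + 1.110² + 0.874² + 1.321² = 4.7152
Covariances σ_ij = r_ij · s_i · s_j:
  σ(Item 1,Item 2) = 0.150 × 0.987 × 1.110 = 0.1643
  σ(Item 1,Item 3) = 0.040 × 0.987 × 0.874 = 0.0345
  σ(Item 1,Item 4) = 0.075 × 0.987 × 1.321 = 0.0978
  σ(Item 2,Item 3) = 0.285 × 1.110 × 0.874 = 0.2765
  σ(Item 2,Item 4) = 0.233 × 1.110 × 1.321 = 0.3417
  σ(Item 3,Item 4) = 0.272 × 0.874 × 1.321 = 0.3140
σ²_T = Σσ²ᵢ + 2·Σσ_ij = 4.7152 + 2 × 1.2288 = 7.1728
α = (4/3)·(1 − 4.7152/7.1728) = 0.457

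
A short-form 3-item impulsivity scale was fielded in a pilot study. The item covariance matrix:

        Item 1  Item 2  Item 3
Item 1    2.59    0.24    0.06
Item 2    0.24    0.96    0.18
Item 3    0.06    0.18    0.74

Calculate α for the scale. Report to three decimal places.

α = 0.274

Σσᵢ² = 2.59 + 0.96 + 0.74 = 4.29
Sum of off-diagonal covariances = 0.48
total variance = 4.29 + 2 × 0.48 = 5.25
α = (k/(k−1))·(1 − Σσᵢ²/total variance) = (3/2)·(1 − 4.29/5.25) = 0.274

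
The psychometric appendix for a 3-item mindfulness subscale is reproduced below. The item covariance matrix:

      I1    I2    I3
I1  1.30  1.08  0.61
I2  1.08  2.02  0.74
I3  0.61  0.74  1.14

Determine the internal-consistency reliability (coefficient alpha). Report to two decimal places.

coefficient alpha = 0.78

Σσᵢ² = 1.30 + 2.02 + 1.14 = 4.46
Sum of off-diagonal covariances = 2.43
σ²_total = 4.46 + 2 × 2.43 = 9.32
α = (k/(k−1))·(1 − Σσᵢ²/σ²_total) = (3/2)·(1 − 4.46/9.32) = 0.78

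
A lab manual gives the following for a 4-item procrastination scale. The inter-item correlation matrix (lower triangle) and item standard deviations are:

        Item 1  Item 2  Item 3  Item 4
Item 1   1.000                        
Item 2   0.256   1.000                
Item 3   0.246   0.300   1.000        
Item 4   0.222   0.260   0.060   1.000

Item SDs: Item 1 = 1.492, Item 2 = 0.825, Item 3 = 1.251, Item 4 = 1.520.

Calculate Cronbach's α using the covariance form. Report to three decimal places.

α = 0.499

Σσ²ᵢ = 1.492² + 0.825² + 1.251² + 1.520² = 6.7821
Covariances σ_ij = r_ij · s_i · s_j:
  σ(Item 1,Item 2) = 0.256 × 1.492 × 0.825 = 0.3151
  σ(Item 1,Item 3) = 0.246 × 1.492 × 1.251 = 0.4592
  σ(Item 1,Item 4) = 0.222 × 1.492 × 1.520 = 0.5035
  σ(Item 2,Item 3) = 0.300 × 0.825 × 1.251 = 0.3096
  σ(Item 2,Item 4) = 0.260 × 0.825 × 1.520 = 0.3260
  σ(Item 3,Item 4) = 0.060 × 1.251 × 1.520 = 0.1141
σ²_T = Σσ²ᵢ + 2·Σσ_ij = 6.7821 + 2 × 2.0275 = 10.8371
α = (4/3)·(1 − 6.7821/10.8371) = 0.499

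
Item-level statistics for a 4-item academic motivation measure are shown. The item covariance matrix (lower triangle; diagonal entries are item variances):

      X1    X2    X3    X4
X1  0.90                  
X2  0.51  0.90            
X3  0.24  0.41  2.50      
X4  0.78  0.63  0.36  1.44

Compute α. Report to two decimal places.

α = 0.67

sum of item variances = 0.90 + 0.90 + 2.50 + 1.44 = 5.74
Sum of off-diagonal covariances = 2.93
σ²_T = 5.74 + 2 × 2.93 = 11.60
α = (k/(k−1))·(1 − sum of item variances/σ²_T) = (4/3)·(1 − 5.74/11.60) = 0.67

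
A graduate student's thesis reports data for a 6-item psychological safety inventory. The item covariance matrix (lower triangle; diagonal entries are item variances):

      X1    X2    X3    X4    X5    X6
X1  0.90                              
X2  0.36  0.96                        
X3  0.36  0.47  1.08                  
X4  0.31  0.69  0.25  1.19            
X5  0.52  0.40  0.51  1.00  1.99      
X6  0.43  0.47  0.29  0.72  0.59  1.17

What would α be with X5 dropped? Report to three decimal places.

Remaining items: X1, X2, X3, X4, X6 (k = 5).
sum of item variances = 0.90 + 0.96 + 1.08 + 1.19 + 1.17 = 5.30
σ²_T = 5.30 + 2 × 4.35 = 14.00
α (item deleted) = (5/4)·(1 − 5.30/14.00) = 0.777

α = 0.777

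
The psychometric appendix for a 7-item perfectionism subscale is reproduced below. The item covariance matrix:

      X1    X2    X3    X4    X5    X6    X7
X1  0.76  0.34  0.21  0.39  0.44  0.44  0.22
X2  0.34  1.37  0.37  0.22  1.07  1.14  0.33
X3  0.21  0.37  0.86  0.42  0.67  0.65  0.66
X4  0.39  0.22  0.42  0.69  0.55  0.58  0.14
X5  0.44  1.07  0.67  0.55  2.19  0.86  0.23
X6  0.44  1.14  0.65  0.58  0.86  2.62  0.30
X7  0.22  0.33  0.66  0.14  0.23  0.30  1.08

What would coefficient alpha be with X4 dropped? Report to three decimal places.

coefficient alpha = 0.769

Remaining items: X1, X2, X3, X5, X6, X7 (k = 6).
sum of item variances = 0.76 + 1.37 + 0.86 + 2.19 + 2.62 + 1.08 = 8.88
σ²_T = 8.88 + 2 × 7.93 = 24.74
α (item deleted) = (6/5)·(1 − 8.88/24.74) = 0.769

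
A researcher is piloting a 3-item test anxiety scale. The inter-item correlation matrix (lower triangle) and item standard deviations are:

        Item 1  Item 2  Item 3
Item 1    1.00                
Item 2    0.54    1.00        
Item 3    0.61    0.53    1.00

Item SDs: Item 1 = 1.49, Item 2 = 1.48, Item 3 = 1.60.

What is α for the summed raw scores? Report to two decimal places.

Σσ²ᵢ = 1.49² + 1.48² + 1.60² = 6.9705
Covariances σ_ij = r_ij · s_i · s_j:
  σ(Item 1,Item 2) = 0.54 × 1.49 × 1.48 = 1.1908
  σ(Item 1,Item 3) = 0.61 × 1.49 × 1.60 = 1.4542
  σ(Item 2,Item 3) = 0.53 × 1.48 × 1.60 = 1.2550
σ²_T = Σσ²ᵢ + 2·Σσ_ij = 6.9705 + 2 × 3.9000 = 14.7705
α = (3/2)·(1 − 6.9705/14.7705) = 0.79

α = 0.79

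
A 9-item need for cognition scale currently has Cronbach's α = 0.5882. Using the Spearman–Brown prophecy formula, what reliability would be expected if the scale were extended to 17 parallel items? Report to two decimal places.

predicted reliability = 0.73

Length factor m = 17/9 = 1.8889
α' = m·α / (1 + (m−1)·α)
   = 17/9 × 0.5882 / (1 + (17/9 − 1) × 0.5882)
   = 1.1110 / 1.5228 = 0.73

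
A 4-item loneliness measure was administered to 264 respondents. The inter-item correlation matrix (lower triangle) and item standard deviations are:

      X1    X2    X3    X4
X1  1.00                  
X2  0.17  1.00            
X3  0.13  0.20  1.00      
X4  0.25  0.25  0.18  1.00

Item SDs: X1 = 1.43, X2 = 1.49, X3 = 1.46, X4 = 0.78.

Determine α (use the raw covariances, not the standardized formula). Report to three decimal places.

Σσ²ᵢ = 1.43² + 1.49² + 1.46² + 0.78² = 7.0050
Covariances σ_ij = r_ij · s_i · s_j:
  σ(X1,X2) = 0.17 × 1.43 × 1.49 = 0.3622
  σ(X1,X3) = 0.13 × 1.43 × 1.46 = 0.2714
  σ(X1,X4) = 0.25 × 1.43 × 0.78 = 0.2788
  σ(X2,X3) = 0.20 × 1.49 × 1.46 = 0.4351
  σ(X2,X4) = 0.25 × 1.49 × 0.78 = 0.2906
  σ(X3,X4) = 0.18 × 1.46 × 0.78 = 0.2050
σ²_T = Σσ²ᵢ + 2·Σσ_ij = 7.0050 + 2 × 1.8431 = 10.6912
α = (4/3)·(1 − 7.0050/10.6912) = 0.460

α = 0.460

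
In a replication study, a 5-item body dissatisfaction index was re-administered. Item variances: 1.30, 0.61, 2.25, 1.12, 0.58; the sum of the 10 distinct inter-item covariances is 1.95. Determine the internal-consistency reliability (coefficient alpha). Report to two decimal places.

Σσᵢ² = 1.30 + 0.61 + 2.25 + 1.12 + 0.58 = 5.86
Sum of distinct covariances = 1.95
total variance = Σσᵢ² + 2·Σcov = 5.86 + 2 × 1.95 = 9.76
α = (5/4)·(1 − 5.86/9.76) = 0.50

coefficient alpha = 0.50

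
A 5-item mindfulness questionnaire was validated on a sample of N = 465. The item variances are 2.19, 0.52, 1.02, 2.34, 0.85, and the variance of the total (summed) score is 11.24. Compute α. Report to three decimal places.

α = 0.480

ΣVar(i) = 2.19 + 0.52 + 1.02 + 2.34 + 0.85 = 6.92
α = (k/(k−1))·(1 − ΣVar(i)/σ²_T) = (5/4)·(1 − 6.92/11.24) = 0.480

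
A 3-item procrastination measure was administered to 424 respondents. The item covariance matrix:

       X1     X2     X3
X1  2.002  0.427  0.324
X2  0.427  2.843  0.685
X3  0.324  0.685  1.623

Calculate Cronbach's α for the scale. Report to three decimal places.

Σσᵢ² = 2.002 + 2.843 + 1.623 = 6.468
Sum of off-diagonal covariances = 1.436
total variance = 6.468 + 2 × 1.436 = 9.340
α = (k/(k−1))·(1 − Σσᵢ²/total variance) = (3/2)·(1 − 6.468/9.340) = 0.461

α = 0.461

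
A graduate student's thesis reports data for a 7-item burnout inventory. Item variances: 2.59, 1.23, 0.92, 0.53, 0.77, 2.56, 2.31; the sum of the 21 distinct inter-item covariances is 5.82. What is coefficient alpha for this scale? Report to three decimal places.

Σσᵢ² = 2.59 + 1.23 + 0.92 + 0.53 + 0.77 + 2.56 + 2.31 = 10.91
Sum of distinct covariances = 5.82
Var(T) = Σσᵢ² + 2·Σcov = 10.91 + 2 × 5.82 = 22.55
α = (7/6)·(1 − 10.91/22.55) = 0.602

coefficient alpha = 0.602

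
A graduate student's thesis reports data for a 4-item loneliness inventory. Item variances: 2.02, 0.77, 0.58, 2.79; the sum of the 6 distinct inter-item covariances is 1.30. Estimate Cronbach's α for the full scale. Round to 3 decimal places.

Cronbach's α = 0.396

ΣVar(i) = 2.02 + 0.77 + 0.58 + 2.79 = 6.16
Sum of distinct covariances = 1.30
total variance = ΣVar(i) + 2·Σcov = 6.16 + 2 × 1.30 = 8.76
α = (4/3)·(1 − 6.16/8.76) = 0.396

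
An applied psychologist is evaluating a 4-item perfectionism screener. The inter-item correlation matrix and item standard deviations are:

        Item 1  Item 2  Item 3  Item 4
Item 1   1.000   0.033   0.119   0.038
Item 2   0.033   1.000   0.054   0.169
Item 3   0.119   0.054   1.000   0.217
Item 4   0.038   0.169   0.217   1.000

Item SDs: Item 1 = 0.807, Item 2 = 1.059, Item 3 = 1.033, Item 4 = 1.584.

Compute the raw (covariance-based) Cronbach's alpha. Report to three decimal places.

α = 0.328

Σσ²ᵢ = 0.807² + 1.059² + 1.033² + 1.584² = 5.3489
Covariances σ_ij = r_ij · s_i · s_j:
  σ(Item 1,Item 2) = 0.033 × 0.807 × 1.059 = 0.0282
  σ(Item 1,Item 3) = 0.119 × 0.807 × 1.033 = 0.0992
  σ(Item 1,Item 4) = 0.038 × 0.807 × 1.584 = 0.0486
  σ(Item 2,Item 3) = 0.054 × 1.059 × 1.033 = 0.0591
  σ(Item 2,Item 4) = 0.169 × 1.059 × 1.584 = 0.2835
  σ(Item 3,Item 4) = 0.217 × 1.033 × 1.584 = 0.3551
σ²_T = Σσ²ᵢ + 2·Σσ_ij = 5.3489 + 2 × 0.8737 = 7.0963
α = (4/3)·(1 − 5.3489/7.0963) = 0.328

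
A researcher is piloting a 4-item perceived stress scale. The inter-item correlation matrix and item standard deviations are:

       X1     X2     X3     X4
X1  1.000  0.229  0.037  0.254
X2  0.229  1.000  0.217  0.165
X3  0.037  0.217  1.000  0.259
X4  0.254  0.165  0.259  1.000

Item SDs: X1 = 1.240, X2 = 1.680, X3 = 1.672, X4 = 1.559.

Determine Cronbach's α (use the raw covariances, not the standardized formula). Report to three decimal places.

α = 0.487

Σσ²ᵢ = 1.240² + 1.680² + 1.672² + 1.559² = 9.5861
Covariances σ_ij = r_ij · s_i · s_j:
  σ(X1,X2) = 0.229 × 1.240 × 1.680 = 0.4771
  σ(X1,X3) = 0.037 × 1.240 × 1.672 = 0.0767
  σ(X1,X4) = 0.254 × 1.240 × 1.559 = 0.4910
  σ(X2,X3) = 0.217 × 1.680 × 1.672 = 0.6095
  σ(X2,X4) = 0.165 × 1.680 × 1.559 = 0.4322
  σ(X3,X4) = 0.259 × 1.672 × 1.559 = 0.6751
σ²_T = Σσ²ᵢ + 2·Σσ_ij = 9.5861 + 2 × 2.7616 = 15.1093
α = (4/3)·(1 − 9.5861/15.1093) = 0.487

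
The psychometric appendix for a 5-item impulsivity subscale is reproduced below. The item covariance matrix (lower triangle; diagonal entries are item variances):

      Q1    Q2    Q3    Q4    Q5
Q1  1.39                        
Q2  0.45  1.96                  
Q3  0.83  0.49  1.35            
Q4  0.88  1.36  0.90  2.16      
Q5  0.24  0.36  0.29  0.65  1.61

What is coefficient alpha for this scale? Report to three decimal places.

coefficient alpha = 0.755

ΣVar(i) = 1.39 + 1.96 + 1.35 + 2.16 + 1.61 = 8.47
Sum of the distinct covariances = 6.45
total variance = 8.47 + 2 × 6.45 = 21.37
α = (k/(k−1))·(1 − ΣVar(i)/total variance) = (5/4)·(1 − 8.47/21.37) = 0.755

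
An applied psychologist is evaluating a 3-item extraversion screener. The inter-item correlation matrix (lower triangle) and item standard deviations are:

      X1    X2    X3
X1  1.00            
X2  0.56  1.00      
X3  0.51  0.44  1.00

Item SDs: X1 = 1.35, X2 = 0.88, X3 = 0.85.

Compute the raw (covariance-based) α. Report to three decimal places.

Σσ²ᵢ = 1.35² + 0.88² + 0.85² = 3.3194
Covariances σ_ij = r_ij · s_i · s_j:
  σ(X1,X2) = 0.56 × 1.35 × 0.88 = 0.6653
  σ(X1,X3) = 0.51 × 1.35 × 0.85 = 0.5852
  σ(X2,X3) = 0.44 × 0.88 × 0.85 = 0.3291
σ²_T = Σσ²ᵢ + 2·Σσ_ij = 3.3194 + 2 × 1.5796 = 6.4786
α = (3/2)·(1 − 3.3194/6.4786) = 0.731

α = 0.731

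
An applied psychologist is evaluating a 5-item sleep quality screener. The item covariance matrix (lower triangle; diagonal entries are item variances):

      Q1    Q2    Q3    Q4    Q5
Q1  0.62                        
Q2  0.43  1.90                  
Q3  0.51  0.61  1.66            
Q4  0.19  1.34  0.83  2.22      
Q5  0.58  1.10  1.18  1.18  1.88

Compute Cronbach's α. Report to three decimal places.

Cronbach's α = 0.822

ΣVar(i) = 0.62 + 1.90 + 1.66 + 2.22 + 1.88 = 8.28
Σ_{i<j} σ_ij = 7.95
total variance = 8.28 + 2 × 7.95 = 24.18
α = (k/(k−1))·(1 − ΣVar(i)/total variance) = (5/4)·(1 − 8.28/24.18) = 0.822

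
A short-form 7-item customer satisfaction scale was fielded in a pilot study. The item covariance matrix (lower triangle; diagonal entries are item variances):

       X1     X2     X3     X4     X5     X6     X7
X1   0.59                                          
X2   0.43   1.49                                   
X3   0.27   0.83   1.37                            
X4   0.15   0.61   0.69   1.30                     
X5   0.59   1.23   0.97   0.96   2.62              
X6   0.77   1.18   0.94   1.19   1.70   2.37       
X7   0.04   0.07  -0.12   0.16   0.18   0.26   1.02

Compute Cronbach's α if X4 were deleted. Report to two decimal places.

α = 0.80

Remaining items: X1, X2, X3, X5, X6, X7 (k = 6).
sum of item variances = 0.59 + 1.49 + 1.37 + 2.62 + 2.37 + 1.02 = 9.46
Var(T) = 9.46 + 2 × 9.34 = 28.14
α (item deleted) = (6/5)·(1 − 9.46/28.14) = 0.80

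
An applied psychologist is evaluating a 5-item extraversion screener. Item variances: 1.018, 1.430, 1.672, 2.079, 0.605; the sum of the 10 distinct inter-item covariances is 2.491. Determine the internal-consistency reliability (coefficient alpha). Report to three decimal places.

coefficient alpha = 0.528

Σσ²ᵢ = 1.018 + 1.430 + 1.672 + 2.079 + 0.605 = 6.804
Sum of distinct covariances = 2.491
total variance = Σσ²ᵢ + 2·Σcov = 6.804 + 2 × 2.491 = 11.786
α = (5/4)·(1 − 6.804/11.786) = 0.528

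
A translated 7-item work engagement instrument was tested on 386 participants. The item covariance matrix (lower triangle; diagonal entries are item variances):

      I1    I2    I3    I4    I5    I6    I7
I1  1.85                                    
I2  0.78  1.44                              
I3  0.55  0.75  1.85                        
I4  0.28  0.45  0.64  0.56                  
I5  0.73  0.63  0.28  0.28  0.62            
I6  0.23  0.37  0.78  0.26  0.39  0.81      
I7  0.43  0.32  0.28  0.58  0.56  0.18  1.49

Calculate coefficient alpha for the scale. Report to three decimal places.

α = 0.809

Σσ²ᵢ = 1.85 + 1.44 + 1.85 + 0.56 + 0.62 + 0.81 + 1.49 = 8.62
Σ_{i<j} σ_ij = 9.75
σ²_T = 8.62 + 2 × 9.75 = 28.12
α = (k/(k−1))·(1 − Σσ²ᵢ/σ²_T) = (7/6)·(1 − 8.62/28.12) = 0.809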